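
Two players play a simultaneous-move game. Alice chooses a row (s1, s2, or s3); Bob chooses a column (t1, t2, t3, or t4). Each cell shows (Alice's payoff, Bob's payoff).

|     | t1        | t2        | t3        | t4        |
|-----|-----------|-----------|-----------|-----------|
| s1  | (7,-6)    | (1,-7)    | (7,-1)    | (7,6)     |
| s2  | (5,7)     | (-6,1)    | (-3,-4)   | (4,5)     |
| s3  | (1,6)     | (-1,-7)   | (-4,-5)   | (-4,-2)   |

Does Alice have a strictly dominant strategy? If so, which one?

s1

A strategy is strictly dominant if it gives Alice a strictly higher payoff than every other strategy, against every choice by the opponent.
s1 strictly dominates: vs t1: 7 > each of {5, 1}; vs t2: 1 > each of {-6, -1}; vs t3: 7 > each of {-3, -4}; vs t4: 7 > each of {4, -4}.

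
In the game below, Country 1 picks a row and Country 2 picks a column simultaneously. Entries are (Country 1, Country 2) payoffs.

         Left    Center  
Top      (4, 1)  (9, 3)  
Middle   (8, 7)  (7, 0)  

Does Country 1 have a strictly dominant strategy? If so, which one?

No strictly dominant strategy

A strategy is strictly dominant if it gives Country 1 a strictly higher payoff than every other strategy, against every choice by the opponent.
Top is not dominant: against Left, Middle gives 8 > 4.
Middle is not dominant: against Center, Top gives 9 > 7.
No single strategy is best against every opponent action.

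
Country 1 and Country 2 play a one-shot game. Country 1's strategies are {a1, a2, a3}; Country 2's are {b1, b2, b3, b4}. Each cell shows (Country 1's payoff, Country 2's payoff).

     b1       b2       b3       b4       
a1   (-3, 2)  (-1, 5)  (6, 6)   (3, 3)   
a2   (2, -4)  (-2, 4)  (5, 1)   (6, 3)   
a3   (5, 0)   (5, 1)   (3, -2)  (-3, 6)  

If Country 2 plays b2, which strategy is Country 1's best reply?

With Country 2 fixed at b2, Country 1's payoffs are: a1 → -1, a2 → -2, a3 → 5.
The maximum is 5, achieved by a3.

a3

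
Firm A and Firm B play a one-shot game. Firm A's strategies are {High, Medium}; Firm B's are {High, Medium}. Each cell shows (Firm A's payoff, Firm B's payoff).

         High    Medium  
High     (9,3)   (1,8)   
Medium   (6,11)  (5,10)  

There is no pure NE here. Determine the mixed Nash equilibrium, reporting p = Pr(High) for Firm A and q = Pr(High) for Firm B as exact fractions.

In a mixed NE each player is indifferent between their pure strategies, so the opponent's mix sets the indifference.
Firm B indifferent between High and Medium: p·3 + (1−p)·11 = p·8 + (1−p)·10 ⟹ 11 + (-8)p = 10 + (-2)p ⟹ p = 1/6.
Firm A indifferent between High and Medium: q·9 + (1−q)·1 = q·6 + (1−q)·5 ⟹ 1 + 8q = 5 + 1q ⟹ q = 4/7.

p = 1/6, q = 4/7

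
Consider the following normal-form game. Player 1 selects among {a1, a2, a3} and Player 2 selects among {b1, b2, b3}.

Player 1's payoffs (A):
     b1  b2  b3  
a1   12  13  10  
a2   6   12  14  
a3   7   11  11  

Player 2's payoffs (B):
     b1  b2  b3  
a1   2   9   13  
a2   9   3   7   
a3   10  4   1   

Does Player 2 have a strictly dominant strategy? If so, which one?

A strategy is strictly dominant if it gives Player 2 a strictly higher payoff than every other strategy, against every choice by the opponent.
b1 is not dominant: against a1, b2 gives 9 > 2.
b2 is not dominant: against a1, b3 gives 13 > 9.
b3 is not dominant: against a2, b1 gives 9 > 7.
No single strategy is best against every opponent action.

No strictly dominant strategy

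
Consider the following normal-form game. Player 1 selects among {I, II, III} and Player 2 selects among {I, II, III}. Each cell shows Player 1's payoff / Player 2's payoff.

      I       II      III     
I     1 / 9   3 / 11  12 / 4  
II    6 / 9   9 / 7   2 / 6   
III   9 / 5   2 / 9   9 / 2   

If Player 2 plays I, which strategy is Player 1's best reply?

III

With Player 2 fixed at I, Player 1's payoffs are: I → 1, II → 6, III → 9.
The maximum is 9, achieved by III.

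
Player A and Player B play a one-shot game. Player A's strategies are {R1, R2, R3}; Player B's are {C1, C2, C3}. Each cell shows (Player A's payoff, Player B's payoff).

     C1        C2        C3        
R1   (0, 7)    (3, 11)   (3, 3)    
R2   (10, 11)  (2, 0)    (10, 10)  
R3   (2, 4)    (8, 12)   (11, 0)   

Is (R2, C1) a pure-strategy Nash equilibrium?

Yes

Holding Player B at C1: Player A gets 10 from R2, versus 0 from R1, 2 from R3. No profitable deviation for Player A.
Holding Player A at R2: Player B gets 11 from C1, versus 0 from C2, 10 from C3. No profitable deviation for Player B either.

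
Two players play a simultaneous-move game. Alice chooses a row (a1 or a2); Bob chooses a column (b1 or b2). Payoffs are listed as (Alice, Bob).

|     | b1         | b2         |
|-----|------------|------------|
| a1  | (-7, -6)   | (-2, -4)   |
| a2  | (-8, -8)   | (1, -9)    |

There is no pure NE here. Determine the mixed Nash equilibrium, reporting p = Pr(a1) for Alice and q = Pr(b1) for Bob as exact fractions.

In a mixed NE each player is indifferent between their pure strategies, so the opponent's mix sets the indifference.
Bob indifferent between b1 and b2: p·(-6) + (1−p)·(-8) = p·(-4) + (1−p)·(-9) ⟹ (-8) + 2p = (-9) + 5p ⟹ p = 1/3.
Alice indifferent between a1 and a2: q·(-7) + (1−q)·(-2) = q·(-8) + (1−q)·1 ⟹ (-2) + (-5)q = 1 + (-9)q ⟹ q = 3/4.

p = 1/3, q = 3/4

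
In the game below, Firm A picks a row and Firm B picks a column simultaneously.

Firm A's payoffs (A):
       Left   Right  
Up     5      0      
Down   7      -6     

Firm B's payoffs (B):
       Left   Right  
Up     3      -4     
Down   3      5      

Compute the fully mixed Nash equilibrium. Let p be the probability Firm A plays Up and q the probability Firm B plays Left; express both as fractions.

p = 2/9, q = 3/4

Each player's mixing probability is pinned down by making the *other* player indifferent.
Firm B indifferent between Left and Right: p·3 + (1−p)·3 = p·(-4) + (1−p)·5 ⟹ 3 + 0p = 5 + (-9)p ⟹ p = 2/9.
Firm A indifferent between Up and Down: q·5 + (1−q)·0 = q·7 + (1−q)·(-6) ⟹ 0 + 5q = (-6) + 13q ⟹ q = 3/4.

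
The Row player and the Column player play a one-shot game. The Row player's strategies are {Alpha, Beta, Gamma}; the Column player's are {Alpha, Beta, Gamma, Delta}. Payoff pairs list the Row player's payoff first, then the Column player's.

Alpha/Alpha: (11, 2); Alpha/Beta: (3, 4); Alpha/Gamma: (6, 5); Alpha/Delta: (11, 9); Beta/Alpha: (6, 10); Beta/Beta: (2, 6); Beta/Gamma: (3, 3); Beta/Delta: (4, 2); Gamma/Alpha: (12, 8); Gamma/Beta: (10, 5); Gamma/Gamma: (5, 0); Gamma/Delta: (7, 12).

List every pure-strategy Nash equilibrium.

(Alpha, Delta)

A profile is a Nash equilibrium when each player is best-responding to the other.
The Row player's best responses — vs Alpha: Gamma (payoff 12); vs Beta: Gamma (payoff 10); vs Gamma: Alpha (payoff 6); vs Delta: Alpha (payoff 11).
The Column player's best responses — vs Alpha: Delta (payoff 9); vs Beta: Alpha (payoff 10); vs Gamma: Delta (payoff 12).
The only mutual best response is (Alpha, Delta); neither player gains by switching there.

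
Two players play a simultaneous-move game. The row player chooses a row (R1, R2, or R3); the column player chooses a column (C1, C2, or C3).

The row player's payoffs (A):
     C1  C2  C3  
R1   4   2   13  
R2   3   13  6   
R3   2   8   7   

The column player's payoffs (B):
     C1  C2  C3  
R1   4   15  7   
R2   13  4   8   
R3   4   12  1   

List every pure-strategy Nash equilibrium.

Find each player's best response to every opponent strategy; NE are the intersections.
The row player's best responses — vs C1: R1 (payoff 4); vs C2: R2 (payoff 13); vs C3: R1 (payoff 13).
The column player's best responses — vs R1: C2 (payoff 15); vs R2: C1 (payoff 13); vs R3: C2 (payoff 12).
No cell has both players best-responding. For instance, the row player's best reply to C3 is R1, but against R1 the column player prefers C2 over C3.

There is no pure-strategy Nash equilibrium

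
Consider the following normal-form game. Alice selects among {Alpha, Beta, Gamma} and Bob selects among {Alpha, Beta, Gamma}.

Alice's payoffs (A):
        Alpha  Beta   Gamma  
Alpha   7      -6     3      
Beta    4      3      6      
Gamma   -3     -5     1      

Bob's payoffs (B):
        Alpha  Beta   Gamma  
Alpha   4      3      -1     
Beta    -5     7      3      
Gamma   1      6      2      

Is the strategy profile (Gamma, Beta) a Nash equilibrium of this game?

Holding Bob at Beta: Alice gets -5 from Gamma but could get 3 by switching to Beta. Alice has a profitable deviation.

No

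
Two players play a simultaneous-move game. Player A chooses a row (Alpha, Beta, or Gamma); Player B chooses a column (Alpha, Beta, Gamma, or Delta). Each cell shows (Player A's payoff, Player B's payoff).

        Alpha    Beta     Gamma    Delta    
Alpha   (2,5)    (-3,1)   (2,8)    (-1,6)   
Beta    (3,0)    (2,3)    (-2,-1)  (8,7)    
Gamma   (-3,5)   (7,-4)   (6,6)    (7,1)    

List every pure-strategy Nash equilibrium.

Find each player's best response to every opponent strategy; NE are the intersections.
Player A's best responses — vs Alpha: Beta (payoff 3); vs Beta: Gamma (payoff 7); vs Gamma: Gamma (payoff 6); vs Delta: Beta (payoff 8).
Player B's best responses — vs Alpha: Gamma (payoff 8); vs Beta: Delta (payoff 7); vs Gamma: Gamma (payoff 6).
Mutual best responses occur at (Beta, Delta) and (Gamma, Gamma); at each, neither player gains by switching.

(Beta, Delta) and (Gamma, Gamma)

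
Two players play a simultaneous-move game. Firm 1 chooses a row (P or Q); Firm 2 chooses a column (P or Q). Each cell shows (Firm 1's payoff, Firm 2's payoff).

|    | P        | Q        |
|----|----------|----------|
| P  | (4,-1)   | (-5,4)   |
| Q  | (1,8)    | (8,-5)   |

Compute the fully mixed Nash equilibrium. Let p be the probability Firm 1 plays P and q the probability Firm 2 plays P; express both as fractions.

In a mixed NE each player is indifferent between their pure strategies, so the opponent's mix sets the indifference.
Firm 2 indifferent between P and Q: p·(-1) + (1−p)·8 = p·4 + (1−p)·(-5) ⟹ 8 + (-9)p = (-5) + 9p ⟹ p = 13/18.
Firm 1 indifferent between P and Q: q·4 + (1−q)·(-5) = q·1 + (1−q)·8 ⟹ (-5) + 9q = 8 + (-7)q ⟹ q = 13/16.

p = 13/18, q = 13/16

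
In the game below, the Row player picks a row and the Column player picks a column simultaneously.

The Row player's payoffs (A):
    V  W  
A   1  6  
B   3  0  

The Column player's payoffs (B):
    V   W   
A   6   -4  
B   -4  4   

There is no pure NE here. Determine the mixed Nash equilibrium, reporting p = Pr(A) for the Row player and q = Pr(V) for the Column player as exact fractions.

p = 4/9, q = 3/4

Each player's mixing probability is pinned down by making the *other* player indifferent.
The Column player indifferent between V and W: p·6 + (1−p)·(-4) = p·(-4) + (1−p)·4 ⟹ (-4) + 10p = 4 + (-8)p ⟹ p = 4/9.
The Row player indifferent between A and B: q·1 + (1−q)·6 = q·3 + (1−q)·0 ⟹ 6 + (-5)q = 0 + 3q ⟹ q = 3/4.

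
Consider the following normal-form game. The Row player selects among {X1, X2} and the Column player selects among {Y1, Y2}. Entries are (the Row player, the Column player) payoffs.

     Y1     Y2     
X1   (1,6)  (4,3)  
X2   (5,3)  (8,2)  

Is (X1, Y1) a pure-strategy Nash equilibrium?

Holding the Column player at Y1: the Row player gets 1 from X1 but could get 5 by switching to X2. The Row player has a profitable deviation.

No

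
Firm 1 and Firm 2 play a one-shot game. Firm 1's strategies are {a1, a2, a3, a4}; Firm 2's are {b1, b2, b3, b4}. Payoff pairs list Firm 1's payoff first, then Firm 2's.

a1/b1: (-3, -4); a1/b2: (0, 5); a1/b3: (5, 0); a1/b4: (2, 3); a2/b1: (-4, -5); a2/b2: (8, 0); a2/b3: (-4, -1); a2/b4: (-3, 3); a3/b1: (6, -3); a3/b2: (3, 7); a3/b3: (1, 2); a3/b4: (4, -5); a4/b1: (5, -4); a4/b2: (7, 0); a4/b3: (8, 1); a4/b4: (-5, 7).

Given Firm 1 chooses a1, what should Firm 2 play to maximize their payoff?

b2

With Firm 1 fixed at a1, Firm 2's payoffs are: b1 → -4, b2 → 5, b3 → 0, b4 → 3.
The maximum is 5, achieved by b2.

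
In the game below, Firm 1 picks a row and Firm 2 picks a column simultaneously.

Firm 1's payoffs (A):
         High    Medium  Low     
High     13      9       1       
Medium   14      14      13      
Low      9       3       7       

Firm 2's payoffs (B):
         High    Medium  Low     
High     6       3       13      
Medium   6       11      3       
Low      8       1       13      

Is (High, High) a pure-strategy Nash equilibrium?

No

Holding Firm 2 at High: Firm 1 gets 13 from High but could get 14 by switching to Medium. Firm 1 has a profitable deviation.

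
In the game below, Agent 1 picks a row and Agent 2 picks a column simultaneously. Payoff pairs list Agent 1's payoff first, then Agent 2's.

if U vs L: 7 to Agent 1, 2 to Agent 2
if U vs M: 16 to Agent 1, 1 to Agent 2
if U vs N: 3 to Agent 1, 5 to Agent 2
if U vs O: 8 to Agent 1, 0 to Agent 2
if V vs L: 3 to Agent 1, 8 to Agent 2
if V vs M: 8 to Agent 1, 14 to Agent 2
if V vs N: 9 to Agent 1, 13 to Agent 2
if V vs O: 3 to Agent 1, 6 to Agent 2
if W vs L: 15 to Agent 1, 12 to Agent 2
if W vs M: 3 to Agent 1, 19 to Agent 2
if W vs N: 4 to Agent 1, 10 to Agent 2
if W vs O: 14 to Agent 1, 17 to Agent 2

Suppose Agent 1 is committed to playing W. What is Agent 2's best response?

With Agent 1 fixed at W, Agent 2's payoffs are: L → 12, M → 19, N → 10, O → 17.
The maximum is 19, achieved by M.

M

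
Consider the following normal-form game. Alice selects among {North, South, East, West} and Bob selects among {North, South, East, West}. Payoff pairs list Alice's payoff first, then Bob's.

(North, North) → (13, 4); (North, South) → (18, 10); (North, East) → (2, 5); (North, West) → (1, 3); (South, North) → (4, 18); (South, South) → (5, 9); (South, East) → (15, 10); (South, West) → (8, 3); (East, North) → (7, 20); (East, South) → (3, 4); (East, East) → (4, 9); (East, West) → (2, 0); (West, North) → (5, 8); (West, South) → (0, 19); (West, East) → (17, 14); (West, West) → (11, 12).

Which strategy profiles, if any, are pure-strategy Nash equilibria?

Find each player's best response to every opponent strategy; NE are the intersections.
Alice's best responses — vs North: North (payoff 13); vs South: North (payoff 18); vs East: West (payoff 17); vs West: West (payoff 11).
Bob's best responses — vs North: South (payoff 10); vs South: North (payoff 18); vs East: North (payoff 20); vs West: South (payoff 19).
The only mutual best response is (North, South); neither player gains by switching there.

(North, South)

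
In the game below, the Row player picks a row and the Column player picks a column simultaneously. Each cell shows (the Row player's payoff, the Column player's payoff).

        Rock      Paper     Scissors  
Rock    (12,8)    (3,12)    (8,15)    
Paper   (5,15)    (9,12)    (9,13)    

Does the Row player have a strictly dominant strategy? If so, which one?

Check whether one of the Row player's strategies beats all alternatives regardless of what the opponent does.
Rock is not dominant: against Paper, Paper gives 9 > 3.
Paper is not dominant: against Rock, Rock gives 12 > 5.
No single strategy is best against every opponent action.

None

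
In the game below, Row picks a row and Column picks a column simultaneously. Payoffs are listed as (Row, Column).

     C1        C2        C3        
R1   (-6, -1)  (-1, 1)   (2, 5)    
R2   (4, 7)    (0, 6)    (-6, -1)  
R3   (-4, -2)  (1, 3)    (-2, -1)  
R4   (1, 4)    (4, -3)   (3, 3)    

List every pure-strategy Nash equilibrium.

(R2, C1)

Check mutual best responses: a cell is a NE iff neither player can gain by unilaterally deviating.
Row's best responses — vs C1: R2 (payoff 4); vs C2: R4 (payoff 4); vs C3: R4 (payoff 3).
Column's best responses — vs R1: C3 (payoff 5); vs R2: C1 (payoff 7); vs R3: C2 (payoff 3); vs R4: C1 (payoff 4).
The only mutual best response is (R2, C1); neither player gains by switching there.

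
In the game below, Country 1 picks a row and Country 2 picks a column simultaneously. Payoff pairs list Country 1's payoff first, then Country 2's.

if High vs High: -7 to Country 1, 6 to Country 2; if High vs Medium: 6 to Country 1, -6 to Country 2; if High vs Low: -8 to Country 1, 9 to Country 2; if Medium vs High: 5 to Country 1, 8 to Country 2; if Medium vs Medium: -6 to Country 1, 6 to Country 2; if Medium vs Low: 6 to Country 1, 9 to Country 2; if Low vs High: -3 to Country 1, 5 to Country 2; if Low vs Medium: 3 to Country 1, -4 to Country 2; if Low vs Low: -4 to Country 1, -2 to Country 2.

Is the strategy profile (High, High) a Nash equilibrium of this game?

No

Holding Country 2 at High: Country 1 gets -7 from High but could get 5 by switching to Medium. Country 1 has a profitable deviation.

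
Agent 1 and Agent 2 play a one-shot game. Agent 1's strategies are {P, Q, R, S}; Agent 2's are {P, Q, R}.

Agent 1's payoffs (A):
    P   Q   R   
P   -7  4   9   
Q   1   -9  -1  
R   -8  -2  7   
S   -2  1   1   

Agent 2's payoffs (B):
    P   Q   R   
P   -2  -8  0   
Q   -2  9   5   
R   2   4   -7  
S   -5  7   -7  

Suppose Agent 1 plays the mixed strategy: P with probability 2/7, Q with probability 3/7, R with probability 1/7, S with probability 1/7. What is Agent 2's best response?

Q

Agent 2's best reply maximizes expected payoff against the mix.
P: (2/7)·(-2) + (3/7)·(-2) + (1/7)·2 + (1/7)·(-5) = -13/7
Q: (2/7)·(-8) + (3/7)·9 + (1/7)·4 + (1/7)·7 = 22/7
R: (2/7)·0 + (3/7)·5 + (1/7)·(-7) + (1/7)·(-7) = 1/7
Highest expected payoff is 22/7, from Q.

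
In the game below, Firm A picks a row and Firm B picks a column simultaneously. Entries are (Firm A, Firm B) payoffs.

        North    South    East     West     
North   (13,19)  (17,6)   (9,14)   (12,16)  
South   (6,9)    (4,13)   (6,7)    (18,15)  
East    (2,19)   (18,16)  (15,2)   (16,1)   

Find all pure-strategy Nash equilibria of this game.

Check mutual best responses: a cell is a NE iff neither player can gain by unilaterally deviating.
Firm A's best responses — vs North: North (payoff 13); vs South: East (payoff 18); vs East: East (payoff 15); vs West: South (payoff 18).
Firm B's best responses — vs North: North (payoff 19); vs South: West (payoff 15); vs East: North (payoff 19).
Mutual best responses occur at (North, North) and (South, West); at each, neither player gains by switching.

(North, North) and (South, West)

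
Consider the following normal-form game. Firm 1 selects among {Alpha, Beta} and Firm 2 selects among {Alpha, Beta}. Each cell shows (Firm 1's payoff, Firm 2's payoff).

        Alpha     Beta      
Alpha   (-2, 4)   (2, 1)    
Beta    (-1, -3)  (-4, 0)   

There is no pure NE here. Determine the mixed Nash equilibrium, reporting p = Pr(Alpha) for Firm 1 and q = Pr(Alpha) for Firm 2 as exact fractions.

In a mixed NE each player is indifferent between their pure strategies, so the opponent's mix sets the indifference.
Firm 2 indifferent between Alpha and Beta: p·4 + (1−p)·(-3) = p·1 + (1−p)·0 ⟹ (-3) + 7p = 0 + 1p ⟹ p = 1/2.
Firm 1 indifferent between Alpha and Beta: q·(-2) + (1−q)·2 = q·(-1) + (1−q)·(-4) ⟹ 2 + (-4)q = (-4) + 3q ⟹ q = 6/7.

p = 1/2, q = 6/7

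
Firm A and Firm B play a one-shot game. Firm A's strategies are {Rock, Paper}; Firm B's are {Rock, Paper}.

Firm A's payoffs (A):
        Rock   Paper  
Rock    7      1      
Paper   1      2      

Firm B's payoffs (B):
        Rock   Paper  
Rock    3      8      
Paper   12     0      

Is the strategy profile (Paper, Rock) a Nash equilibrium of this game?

No

Holding Firm B at Rock: Firm A gets 1 from Paper but could get 7 by switching to Rock. Firm A has a profitable deviation.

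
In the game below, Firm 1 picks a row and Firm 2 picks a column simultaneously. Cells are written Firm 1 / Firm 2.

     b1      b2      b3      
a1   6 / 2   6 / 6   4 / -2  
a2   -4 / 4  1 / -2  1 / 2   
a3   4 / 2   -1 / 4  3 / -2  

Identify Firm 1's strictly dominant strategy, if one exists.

Check whether one of Firm 1's strategies beats all alternatives regardless of what the opponent does.
a1 strictly dominates: vs b1: 6 > each of {-4, 4}; vs b2: 6 > each of {1, -1}; vs b3: 4 > each of {1, 3}.

a1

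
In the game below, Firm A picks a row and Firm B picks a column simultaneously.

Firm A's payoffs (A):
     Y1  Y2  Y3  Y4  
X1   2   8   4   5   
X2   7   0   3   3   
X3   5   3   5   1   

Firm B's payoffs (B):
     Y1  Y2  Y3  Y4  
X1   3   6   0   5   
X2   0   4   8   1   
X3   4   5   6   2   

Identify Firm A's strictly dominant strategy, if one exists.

No strictly dominant strategy

Check whether one of Firm A's strategies beats all alternatives regardless of what the opponent does.
X1 is not dominant: against Y1, X2 gives 7 > 2.
X2 is not dominant: against Y2, X1 gives 8 > 0.
X3 is not dominant: against Y1, X2 gives 7 > 5.
No single strategy is best against every opponent action.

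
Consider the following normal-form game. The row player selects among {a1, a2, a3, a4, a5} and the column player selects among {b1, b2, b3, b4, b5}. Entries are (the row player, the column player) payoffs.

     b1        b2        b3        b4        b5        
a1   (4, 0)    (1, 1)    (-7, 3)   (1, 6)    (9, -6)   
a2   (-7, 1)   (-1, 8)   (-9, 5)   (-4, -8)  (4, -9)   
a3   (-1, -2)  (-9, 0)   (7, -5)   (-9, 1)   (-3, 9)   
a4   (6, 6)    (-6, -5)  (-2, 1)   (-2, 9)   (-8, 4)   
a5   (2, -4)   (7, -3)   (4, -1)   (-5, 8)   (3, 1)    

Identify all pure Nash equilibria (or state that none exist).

Check mutual best responses: a cell is a NE iff neither player can gain by unilaterally deviating.
The row player's best responses — vs b1: a4 (payoff 6); vs b2: a5 (payoff 7); vs b3: a3 (payoff 7); vs b4: a1 (payoff 1); vs b5: a1 (payoff 9).
The column player's best responses — vs a1: b4 (payoff 6); vs a2: b2 (payoff 8); vs a3: b5 (payoff 9); vs a4: b4 (payoff 9); vs a5: b4 (payoff 8).
The only mutual best response is (a1, b4); neither player gains by switching there.

(a1, b4)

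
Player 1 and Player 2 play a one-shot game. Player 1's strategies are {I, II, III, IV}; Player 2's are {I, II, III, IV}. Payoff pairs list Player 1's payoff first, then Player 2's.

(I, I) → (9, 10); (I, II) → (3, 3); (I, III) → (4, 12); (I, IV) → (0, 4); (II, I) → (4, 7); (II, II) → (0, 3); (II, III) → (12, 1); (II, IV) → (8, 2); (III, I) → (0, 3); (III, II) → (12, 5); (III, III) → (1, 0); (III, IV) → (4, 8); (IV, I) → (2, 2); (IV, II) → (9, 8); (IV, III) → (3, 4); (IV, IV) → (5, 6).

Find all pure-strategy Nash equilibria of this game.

Check mutual best responses: a cell is a NE iff neither player can gain by unilaterally deviating.
Player 1's best responses — vs I: I (payoff 9); vs II: III (payoff 12); vs III: II (payoff 12); vs IV: II (payoff 8).
Player 2's best responses — vs I: III (payoff 12); vs II: I (payoff 7); vs III: IV (payoff 8); vs IV: II (payoff 8).
No cell has both players best-responding. For instance, Player 1's best reply to III is II, but against II Player 2 prefers I over III.

No pure-strategy Nash equilibrium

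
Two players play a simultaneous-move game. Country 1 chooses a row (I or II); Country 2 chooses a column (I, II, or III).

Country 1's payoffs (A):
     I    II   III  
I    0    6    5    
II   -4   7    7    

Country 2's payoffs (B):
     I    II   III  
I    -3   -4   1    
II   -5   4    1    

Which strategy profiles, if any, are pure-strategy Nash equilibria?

Check mutual best responses: a cell is a NE iff neither player can gain by unilaterally deviating.
Country 1's best responses — vs I: I (payoff 0); vs II: II (payoff 7); vs III: II (payoff 7).
Country 2's best responses — vs I: III (payoff 1); vs II: II (payoff 4).
The only mutual best response is (II, II); neither player gains by switching there.

(II, II)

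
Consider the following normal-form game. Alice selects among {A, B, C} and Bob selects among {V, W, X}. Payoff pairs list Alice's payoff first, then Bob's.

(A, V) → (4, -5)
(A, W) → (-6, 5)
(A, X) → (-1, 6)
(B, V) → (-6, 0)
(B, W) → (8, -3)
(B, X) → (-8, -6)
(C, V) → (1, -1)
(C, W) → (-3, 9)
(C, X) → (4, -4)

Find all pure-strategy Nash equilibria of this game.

Find each player's best response to every opponent strategy; NE are the intersections.
Alice's best responses — vs V: A (payoff 4); vs W: B (payoff 8); vs X: C (payoff 4).
Bob's best responses — vs A: X (payoff 6); vs B: V (payoff 0); vs C: W (payoff 9).
No cell has both players best-responding. For instance, Alice's best reply to W is B, but against B Bob prefers V over W.

None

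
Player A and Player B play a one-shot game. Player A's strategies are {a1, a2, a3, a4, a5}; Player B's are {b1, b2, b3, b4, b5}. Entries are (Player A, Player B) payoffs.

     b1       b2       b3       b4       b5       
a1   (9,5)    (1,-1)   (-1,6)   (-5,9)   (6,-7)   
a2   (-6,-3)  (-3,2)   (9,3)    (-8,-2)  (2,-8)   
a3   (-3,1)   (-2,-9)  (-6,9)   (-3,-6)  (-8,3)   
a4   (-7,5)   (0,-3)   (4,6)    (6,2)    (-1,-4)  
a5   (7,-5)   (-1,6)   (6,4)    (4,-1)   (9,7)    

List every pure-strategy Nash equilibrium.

(a2, b3) and (a5, b5)

A profile is a Nash equilibrium when each player is best-responding to the other.
Player A's best responses — vs b1: a1 (payoff 9); vs b2: a1 (payoff 1); vs b3: a2 (payoff 9); vs b4: a4 (payoff 6); vs b5: a5 (payoff 9).
Player B's best responses — vs a1: b4 (payoff 9); vs a2: b3 (payoff 3); vs a3: b3 (payoff 9); vs a4: b3 (payoff 6); vs a5: b5 (payoff 7).
Mutual best responses occur at (a2, b3) and (a5, b5); at each, neither player gains by switching.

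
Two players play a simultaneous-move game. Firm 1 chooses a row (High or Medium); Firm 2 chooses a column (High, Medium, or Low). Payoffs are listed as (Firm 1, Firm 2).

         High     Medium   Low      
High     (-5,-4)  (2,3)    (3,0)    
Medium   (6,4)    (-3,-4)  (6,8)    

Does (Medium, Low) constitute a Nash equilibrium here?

Holding Firm 2 at Low: Firm 1 gets 6 from Medium, versus 3 from High. No profitable deviation for Firm 1.
Holding Firm 1 at Medium: Firm 2 gets 8 from Low, versus 4 from High, -4 from Medium. No profitable deviation for Firm 2 either.

Yes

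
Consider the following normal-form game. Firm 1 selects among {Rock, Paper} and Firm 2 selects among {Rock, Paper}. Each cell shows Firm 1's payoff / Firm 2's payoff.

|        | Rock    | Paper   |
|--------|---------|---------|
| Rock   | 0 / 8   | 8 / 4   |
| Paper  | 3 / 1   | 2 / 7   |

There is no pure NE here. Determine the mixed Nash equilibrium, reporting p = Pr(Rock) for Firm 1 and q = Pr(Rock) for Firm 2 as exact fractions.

In a mixed NE each player is indifferent between their pure strategies, so the opponent's mix sets the indifference.
Firm 2 indifferent between Rock and Paper: p·8 + (1−p)·1 = p·4 + (1−p)·7 ⟹ 1 + 7p = 7 + (-3)p ⟹ p = 3/5.
Firm 1 indifferent between Rock and Paper: q·0 + (1−q)·8 = q·3 + (1−q)·2 ⟹ 8 + (-8)q = 2 + 1q ⟹ q = 2/3.

p = 3/5, q = 2/3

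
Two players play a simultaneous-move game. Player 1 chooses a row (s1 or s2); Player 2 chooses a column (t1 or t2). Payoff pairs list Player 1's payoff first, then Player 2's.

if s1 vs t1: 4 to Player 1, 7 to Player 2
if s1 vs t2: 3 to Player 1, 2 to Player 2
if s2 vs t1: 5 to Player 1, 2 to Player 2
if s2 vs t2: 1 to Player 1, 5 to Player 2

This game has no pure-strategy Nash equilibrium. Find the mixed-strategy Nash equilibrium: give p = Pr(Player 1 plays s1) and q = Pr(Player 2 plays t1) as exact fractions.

p = 3/8, q = 2/3

Each player's mixing probability is pinned down by making the *other* player indifferent.
Player 2 indifferent between t1 and t2: p·7 + (1−p)·2 = p·2 + (1−p)·5 ⟹ 2 + 5p = 5 + (-3)p ⟹ p = 3/8.
Player 1 indifferent between s1 and s2: q·4 + (1−q)·3 = q·5 + (1−q)·1 ⟹ 3 + 1q = 1 + 4q ⟹ q = 2/3.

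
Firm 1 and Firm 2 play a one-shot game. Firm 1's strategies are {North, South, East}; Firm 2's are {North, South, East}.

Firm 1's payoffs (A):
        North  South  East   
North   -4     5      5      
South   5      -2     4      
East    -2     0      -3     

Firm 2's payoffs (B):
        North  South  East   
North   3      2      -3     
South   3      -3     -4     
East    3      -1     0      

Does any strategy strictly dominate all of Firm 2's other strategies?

Check whether one of Firm 2's strategies beats all alternatives regardless of what the opponent does.
North strictly dominates: vs North: 3 > each of {2, -3}; vs South: 3 > each of {-3, -4}; vs East: 3 > each of {-1, 0}.

North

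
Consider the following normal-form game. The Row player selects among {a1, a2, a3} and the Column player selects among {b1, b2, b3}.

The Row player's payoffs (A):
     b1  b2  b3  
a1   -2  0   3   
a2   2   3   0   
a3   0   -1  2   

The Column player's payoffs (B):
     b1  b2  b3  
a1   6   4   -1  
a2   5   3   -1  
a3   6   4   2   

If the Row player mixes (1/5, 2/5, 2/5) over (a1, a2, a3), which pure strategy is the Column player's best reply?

b1

The Column player's best reply maximizes expected payoff against the mix.
b1: (1/5)·6 + (2/5)·5 + (2/5)·6 = 28/5
b2: (1/5)·4 + (2/5)·3 + (2/5)·4 = 18/5
b3: (1/5)·(-1) + (2/5)·(-1) + (2/5)·2 = 1/5
Highest expected payoff is 28/5, from b1.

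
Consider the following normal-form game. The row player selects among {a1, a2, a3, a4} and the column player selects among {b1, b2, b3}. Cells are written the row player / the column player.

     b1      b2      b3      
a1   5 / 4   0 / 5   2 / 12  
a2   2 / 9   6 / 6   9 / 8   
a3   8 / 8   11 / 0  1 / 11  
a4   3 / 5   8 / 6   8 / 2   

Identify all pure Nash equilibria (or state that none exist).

Find each player's best response to every opponent strategy; NE are the intersections.
The row player's best responses — vs b1: a3 (payoff 8); vs b2: a3 (payoff 11); vs b3: a2 (payoff 9).
The column player's best responses — vs a1: b3 (payoff 12); vs a2: b1 (payoff 9); vs a3: b3 (payoff 11); vs a4: b2 (payoff 6).
No cell has both players best-responding. For instance, the row player's best reply to b3 is a2, but against a2 the column player prefers b1 over b3.

There is no pure-strategy Nash equilibrium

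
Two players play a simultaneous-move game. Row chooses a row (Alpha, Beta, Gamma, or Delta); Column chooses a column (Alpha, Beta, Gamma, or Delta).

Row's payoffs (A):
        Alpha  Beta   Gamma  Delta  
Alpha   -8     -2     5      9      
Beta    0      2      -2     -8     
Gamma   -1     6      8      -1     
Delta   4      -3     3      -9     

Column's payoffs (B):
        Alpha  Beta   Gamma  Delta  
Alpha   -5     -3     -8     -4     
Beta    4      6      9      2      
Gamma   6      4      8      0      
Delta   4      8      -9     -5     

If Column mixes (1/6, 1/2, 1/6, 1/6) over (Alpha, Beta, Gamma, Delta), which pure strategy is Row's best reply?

Gamma

Compute Row's expected payoff from each pure strategy against the given mix.
Alpha: (1/6)·(-8) + (1/2)·(-2) + (1/6)·5 + (1/6)·9 = 0
Beta: (1/6)·0 + (1/2)·2 + (1/6)·(-2) + (1/6)·(-8) = -2/3
Gamma: (1/6)·(-1) + (1/2)·6 + (1/6)·8 + (1/6)·(-1) = 4
Delta: (1/6)·4 + (1/2)·(-3) + (1/6)·3 + (1/6)·(-9) = -11/6
Highest expected payoff is 4, from Gamma.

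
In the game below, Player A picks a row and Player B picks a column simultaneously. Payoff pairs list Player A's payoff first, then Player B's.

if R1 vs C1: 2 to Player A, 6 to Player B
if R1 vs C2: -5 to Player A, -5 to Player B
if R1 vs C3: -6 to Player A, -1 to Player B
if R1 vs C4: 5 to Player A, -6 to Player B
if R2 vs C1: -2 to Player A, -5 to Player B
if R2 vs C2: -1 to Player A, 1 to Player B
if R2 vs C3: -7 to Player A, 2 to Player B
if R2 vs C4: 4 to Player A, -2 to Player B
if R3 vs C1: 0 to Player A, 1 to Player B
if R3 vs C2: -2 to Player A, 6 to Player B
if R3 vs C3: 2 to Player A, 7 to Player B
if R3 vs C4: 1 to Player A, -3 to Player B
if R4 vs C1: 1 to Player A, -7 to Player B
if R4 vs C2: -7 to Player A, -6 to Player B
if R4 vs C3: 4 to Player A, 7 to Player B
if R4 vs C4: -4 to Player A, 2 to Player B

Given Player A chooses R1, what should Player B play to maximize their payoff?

C1

With Player A fixed at R1, Player B's payoffs are: C1 → 6, C2 → -5, C3 → -1, C4 → -6.
The maximum is 6, achieved by C1.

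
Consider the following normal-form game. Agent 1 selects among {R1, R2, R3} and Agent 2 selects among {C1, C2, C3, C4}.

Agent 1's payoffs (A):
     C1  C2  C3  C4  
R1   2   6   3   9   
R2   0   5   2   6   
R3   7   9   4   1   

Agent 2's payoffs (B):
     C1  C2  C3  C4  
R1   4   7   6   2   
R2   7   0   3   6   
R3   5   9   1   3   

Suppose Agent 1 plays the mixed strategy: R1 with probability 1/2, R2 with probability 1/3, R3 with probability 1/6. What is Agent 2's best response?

Compute Agent 2's expected payoff from each pure strategy against the given mix.
C1: (1/2)·4 + (1/3)·7 + (1/6)·5 = 31/6
C2: (1/2)·7 + (1/3)·0 + (1/6)·9 = 5
C3: (1/2)·6 + (1/3)·3 + (1/6)·1 = 25/6
C4: (1/2)·2 + (1/3)·6 + (1/6)·3 = 7/2
Highest expected payoff is 31/6, from C1.

C1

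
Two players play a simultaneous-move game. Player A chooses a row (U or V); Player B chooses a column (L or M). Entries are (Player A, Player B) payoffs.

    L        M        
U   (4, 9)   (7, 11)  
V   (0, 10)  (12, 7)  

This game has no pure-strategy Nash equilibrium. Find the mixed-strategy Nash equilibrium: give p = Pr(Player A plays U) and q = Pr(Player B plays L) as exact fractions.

Each player's mixing probability is pinned down by making the *other* player indifferent.
Player B indifferent between L and M: p·9 + (1−p)·10 = p·11 + (1−p)·7 ⟹ 10 + (-1)p = 7 + 4p ⟹ p = 3/5.
Player A indifferent between U and V: q·4 + (1−q)·7 = q·0 + (1−q)·12 ⟹ 7 + (-3)q = 12 + (-12)q ⟹ q = 5/9.

p = 3/5, q = 5/9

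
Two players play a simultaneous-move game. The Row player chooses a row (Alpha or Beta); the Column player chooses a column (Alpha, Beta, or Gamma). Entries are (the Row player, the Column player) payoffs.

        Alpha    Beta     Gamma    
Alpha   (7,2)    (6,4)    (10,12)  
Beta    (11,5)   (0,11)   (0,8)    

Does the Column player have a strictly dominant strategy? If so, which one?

None

Check whether one of the Column player's strategies beats all alternatives regardless of what the opponent does.
Alpha is not dominant: against Alpha, Beta gives 4 > 2.
Beta is not dominant: against Alpha, Gamma gives 12 > 4.
Gamma is not dominant: against Beta, Beta gives 11 > 8.
No single strategy is best against every opponent action.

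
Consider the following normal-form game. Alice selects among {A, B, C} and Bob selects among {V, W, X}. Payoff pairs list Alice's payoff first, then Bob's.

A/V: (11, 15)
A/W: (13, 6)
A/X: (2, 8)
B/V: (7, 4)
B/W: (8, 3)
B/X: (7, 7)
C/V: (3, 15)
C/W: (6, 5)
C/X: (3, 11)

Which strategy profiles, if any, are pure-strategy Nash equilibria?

A profile is a Nash equilibrium when each player is best-responding to the other.
Alice's best responses — vs V: A (payoff 11); vs W: A (payoff 13); vs X: B (payoff 7).
Bob's best responses — vs A: V (payoff 15); vs B: X (payoff 7); vs C: V (payoff 15).
Mutual best responses occur at (A, V) and (B, X); at each, neither player gains by switching.

(A, V) and (B, X)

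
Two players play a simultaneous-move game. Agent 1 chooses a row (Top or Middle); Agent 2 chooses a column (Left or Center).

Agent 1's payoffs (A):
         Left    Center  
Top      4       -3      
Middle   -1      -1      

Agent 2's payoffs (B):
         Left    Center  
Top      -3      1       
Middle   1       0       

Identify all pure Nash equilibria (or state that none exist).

Check mutual best responses: a cell is a NE iff neither player can gain by unilaterally deviating.
Agent 1's best responses — vs Left: Top (payoff 4); vs Center: Middle (payoff -1).
Agent 2's best responses — vs Top: Center (payoff 1); vs Middle: Left (payoff 1).
No cell has both players best-responding. For instance, Agent 1's best reply to Center is Middle, but against Middle Agent 2 prefers Left over Center.

There is no pure-strategy Nash equilibrium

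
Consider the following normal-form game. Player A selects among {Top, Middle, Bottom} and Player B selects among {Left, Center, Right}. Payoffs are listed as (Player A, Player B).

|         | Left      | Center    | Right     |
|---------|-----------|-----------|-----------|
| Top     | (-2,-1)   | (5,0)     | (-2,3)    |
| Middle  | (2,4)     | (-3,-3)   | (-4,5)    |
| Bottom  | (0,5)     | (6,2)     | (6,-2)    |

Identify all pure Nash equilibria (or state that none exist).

No pure-strategy Nash equilibrium

Check mutual best responses: a cell is a NE iff neither player can gain by unilaterally deviating.
Player A's best responses — vs Left: Middle (payoff 2); vs Center: Bottom (payoff 6); vs Right: Bottom (payoff 6).
Player B's best responses — vs Top: Right (payoff 3); vs Middle: Right (payoff 5); vs Bottom: Left (payoff 5).
No cell has both players best-responding. For instance, Player A's best reply to Left is Middle, but against Middle Player B prefers Right over Left.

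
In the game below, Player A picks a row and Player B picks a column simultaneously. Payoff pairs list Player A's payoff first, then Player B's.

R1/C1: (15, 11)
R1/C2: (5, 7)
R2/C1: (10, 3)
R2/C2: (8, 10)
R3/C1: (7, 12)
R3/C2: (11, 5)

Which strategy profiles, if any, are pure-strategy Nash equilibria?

Find each player's best response to every opponent strategy; NE are the intersections.
Player A's best responses — vs C1: R1 (payoff 15); vs C2: R3 (payoff 11).
Player B's best responses — vs R1: C1 (payoff 11); vs R2: C2 (payoff 10); vs R3: C1 (payoff 12).
The only mutual best response is (R1, C1); neither player gains by switching there.

(R1, C1)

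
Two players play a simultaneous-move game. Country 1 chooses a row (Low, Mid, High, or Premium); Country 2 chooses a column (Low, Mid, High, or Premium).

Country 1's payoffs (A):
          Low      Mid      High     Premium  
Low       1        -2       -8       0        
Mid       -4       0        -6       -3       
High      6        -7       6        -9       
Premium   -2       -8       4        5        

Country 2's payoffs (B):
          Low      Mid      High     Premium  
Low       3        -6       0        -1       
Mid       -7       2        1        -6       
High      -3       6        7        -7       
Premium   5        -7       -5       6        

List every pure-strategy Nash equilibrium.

(Mid, Mid), (High, High), and (Premium, Premium)

A profile is a Nash equilibrium when each player is best-responding to the other.
Country 1's best responses — vs Low: High (payoff 6); vs Mid: Mid (payoff 0); vs High: High (payoff 6); vs Premium: Premium (payoff 5).
Country 2's best responses — vs Low: Low (payoff 3); vs Mid: Mid (payoff 2); vs High: High (payoff 7); vs Premium: Premium (payoff 6).
Mutual best responses occur at (Mid, Mid), (High, High), and (Premium, Premium); at each, neither player gains by switching.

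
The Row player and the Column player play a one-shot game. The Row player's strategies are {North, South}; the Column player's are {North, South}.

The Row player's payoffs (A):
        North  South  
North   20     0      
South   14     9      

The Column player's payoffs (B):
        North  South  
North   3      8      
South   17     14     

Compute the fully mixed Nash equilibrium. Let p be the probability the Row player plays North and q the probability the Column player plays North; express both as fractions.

p = 3/8, q = 3/5

In a mixed NE each player is indifferent between their pure strategies, so the opponent's mix sets the indifference.
The Column player indifferent between North and South: p·3 + (1−p)·17 = p·8 + (1−p)·14 ⟹ 17 + (-14)p = 14 + (-6)p ⟹ p = 3/8.
The Row player indifferent between North and South: q·20 + (1−q)·0 = q·14 + (1−q)·9 ⟹ 0 + 20q = 9 + 5q ⟹ q = 3/5.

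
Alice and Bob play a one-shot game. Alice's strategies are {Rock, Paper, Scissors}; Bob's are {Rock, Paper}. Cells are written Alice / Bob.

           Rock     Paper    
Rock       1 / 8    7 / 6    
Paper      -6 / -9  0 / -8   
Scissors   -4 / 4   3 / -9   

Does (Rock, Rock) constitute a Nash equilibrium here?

Yes

Holding Bob at Rock: Alice gets 1 from Rock, versus -6 from Paper, -4 from Scissors. No profitable deviation for Alice.
Holding Alice at Rock: Bob gets 8 from Rock, versus 6 from Paper. No profitable deviation for Bob either.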